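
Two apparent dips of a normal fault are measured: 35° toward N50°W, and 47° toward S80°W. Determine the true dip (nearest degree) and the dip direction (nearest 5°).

The two traces are lines in the plane: v₁ = (sin 310°·cos 35°, cos 310°·cos 35°, −sin 35°), v₂ = (sin 260°·cos 47°, cos 260°·cos 47°, −sin 47°).
Cross product v₁ × v₂ gives the pole to the plane: n ∝ (-0.453, -0.074, 0.428).
tan δ = √(n_x²+n_y²)/n_z = 0.459/0.428, so δ = 47.0°.
Dip direction = atan2(-0.453, -0.074) = 261° (azimuth of n's horizontal projection).

true dip 47°, dip direction 260°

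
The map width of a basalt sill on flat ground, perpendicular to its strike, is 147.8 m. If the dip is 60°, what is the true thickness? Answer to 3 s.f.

True thickness t = w · sin(dip) = 147.8 × sin 60°
t = 147.8 × 0.8660 = 127.999 m

128 m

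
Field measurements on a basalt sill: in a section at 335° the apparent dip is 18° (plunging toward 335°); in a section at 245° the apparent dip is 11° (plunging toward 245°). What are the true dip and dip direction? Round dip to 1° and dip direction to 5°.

Represent each trace as a vector plunging at its apparent dip toward its trend (east-north-up frame): v₁ = (-0.402, 0.862, -0.309), v₂ = (-0.890, -0.415, -0.191).
Cross product v₁ × v₂ gives the pole to the plane: n ∝ (-0.293, 0.198, 0.934).
True dip = arccos(n_z / |n|) = arccos(0.9352) = 20.7°.
Dip direction = azimuth of (n_x, n_y) = atan2(-0.293, 0.198) = 304°.

true dip 21°, dip direction 305°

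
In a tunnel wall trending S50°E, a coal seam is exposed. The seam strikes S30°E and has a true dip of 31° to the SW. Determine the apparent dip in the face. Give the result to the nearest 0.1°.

The strike is S30°E and the section trends S50°E; the acute angle between them is β = 20°.
tan α = tan 31° × sin 20° = 0.6009 × 0.3420 = 0.2055
α = arctan(0.2055) = 11.61°

11.6°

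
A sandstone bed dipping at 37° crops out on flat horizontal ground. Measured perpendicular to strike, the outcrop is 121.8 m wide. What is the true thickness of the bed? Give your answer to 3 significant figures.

73.3 m

True thickness t = w · sin(dip) = 121.8 × sin 37°
t = 121.8 × 0.6018 = 73.301 m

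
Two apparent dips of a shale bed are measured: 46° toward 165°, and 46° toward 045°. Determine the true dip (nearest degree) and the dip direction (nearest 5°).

Represent each trace as a vector plunging at its apparent dip toward its trend (east-north-up frame): v₁ = (0.180, -0.671, -0.719), v₂ = (0.491, 0.491, -0.719).
n = v₁ × v₂ = (0.836, -0.224, 0.418) (taken with n_z > 0).
Dip δ = arctan(|n_h|/n_z) = arctan(0.865/0.418) = 64.2°.
Dip direction = azimuth of (n_x, n_y) = atan2(0.836, -0.224) = 105°.

true dip 64°, dip direction 105°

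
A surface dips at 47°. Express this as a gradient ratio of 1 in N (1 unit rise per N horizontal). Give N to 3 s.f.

1 in 0.933

1 : N means tan θ = 1/N, so N = 1/tan 47° = 1/1.0724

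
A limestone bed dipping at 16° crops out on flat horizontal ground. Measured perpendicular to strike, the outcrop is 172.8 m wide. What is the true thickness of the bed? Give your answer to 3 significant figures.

47.6 m

True thickness t = w · sin(dip) = 172.8 × sin 16°
t = 172.8 × 0.2756 = 47.630 m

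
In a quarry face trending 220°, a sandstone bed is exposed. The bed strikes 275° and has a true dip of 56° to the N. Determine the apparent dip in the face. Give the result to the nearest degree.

The section lies 55° from the strike.
tan α = tan 56° × sin 55° = 1.4826 × 0.8192 = 1.2144
apparent dip = arctan 1.2144 = 50.53°

51°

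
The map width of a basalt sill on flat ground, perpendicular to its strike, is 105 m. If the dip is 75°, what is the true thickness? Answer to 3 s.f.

101 m

True thickness t = w · sin(dip) = 105 × sin 75°
t = 105 × 0.9659 = 101.422 m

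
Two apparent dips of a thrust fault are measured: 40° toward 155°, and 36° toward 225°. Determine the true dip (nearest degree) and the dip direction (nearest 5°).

true dip 44°, dip direction 185°

The two traces are lines in the plane: v₁ = (sin 155°·cos 40°, cos 155°·cos 40°, −sin 40°), v₂ = (sin 225°·cos 36°, cos 225°·cos 36°, −sin 36°).
n = v₁ × v₂ = (-0.040, -0.558, 0.582) (taken with n_z > 0).
tan δ = √(n_x²+n_y²)/n_z = 0.559/0.582, so δ = 43.9°.
The horizontal component of n points toward azimuth atan2(n_x, n_y) = 184°, the dip direction.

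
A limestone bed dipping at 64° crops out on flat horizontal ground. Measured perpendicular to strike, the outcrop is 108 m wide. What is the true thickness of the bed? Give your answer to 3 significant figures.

True thickness t = w · sin(dip) = 108 × sin 64°
t = 108 × 0.8988 = 97.070 m

97.1 m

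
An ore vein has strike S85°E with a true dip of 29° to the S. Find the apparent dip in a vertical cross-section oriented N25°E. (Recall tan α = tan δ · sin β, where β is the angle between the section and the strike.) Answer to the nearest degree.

28°

The strike is S85°E and the section trends N25°E; the acute angle between them is β = 70°.
tan α = tan 29° × sin 70° = 0.5543 × 0.9397 = 0.5209
α = arctan(0.5209) = 27.51°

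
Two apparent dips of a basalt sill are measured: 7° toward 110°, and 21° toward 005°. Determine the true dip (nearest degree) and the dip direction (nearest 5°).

true dip 24°, dip direction 035°

Represent each trace as a vector plunging at its apparent dip toward its trend (east-north-up frame): v₁ = (0.933, -0.339, -0.122), v₂ = (0.081, 0.930, -0.358).
n = v₁ × v₂ = (0.235, 0.324, 0.895) (taken with n_z > 0).
tan δ = √(n_x²+n_y²)/n_z = 0.401/0.895, so δ = 24.1°.
The horizontal component of n points toward azimuth atan2(n_x, n_y) = 36°, the dip direction.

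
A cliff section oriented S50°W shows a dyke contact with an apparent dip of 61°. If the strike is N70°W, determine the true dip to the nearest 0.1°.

β = acute angle between strike N70°W and section S50°W = 60°.
tan δ = tan α / sin β = tan 61° / sin 60° = 1.8040 / 0.8660 = 2.0831
true dip = arctan 2.0831 = 64.36°

64.4°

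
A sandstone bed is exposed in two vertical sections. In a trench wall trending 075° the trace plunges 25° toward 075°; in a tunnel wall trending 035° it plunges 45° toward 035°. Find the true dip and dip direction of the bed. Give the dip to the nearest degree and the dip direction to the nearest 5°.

Each apparent-dip line lies in the plane. As unit vectors (x east, y north, z up), v₁ plunges 25°→075° and v₂ plunges 45°→035°.
n = v₁ × v₂ = (0.079, 0.448, 0.412) (taken with n_z > 0).
tan δ = √(n_x²+n_y²)/n_z = 0.455/0.412, so δ = 47.8°.
Dip direction = atan2(0.079, 0.448) = 10° (azimuth of n's horizontal projection).

true dip 48°, dip direction 010°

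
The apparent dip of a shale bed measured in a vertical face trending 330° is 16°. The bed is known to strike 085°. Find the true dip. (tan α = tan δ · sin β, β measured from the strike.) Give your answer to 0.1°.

17.6°

The section is 65° from the strike.
tan(true dip) = tan 16° / sin 65° = 0.3164
true dip = arctan 0.3164 = 17.56°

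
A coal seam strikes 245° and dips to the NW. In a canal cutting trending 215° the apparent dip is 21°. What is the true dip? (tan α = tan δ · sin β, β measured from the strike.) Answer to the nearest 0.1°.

37.5°

β = acute angle between strike 245° and section 215° = 30°.
tan(true dip) = tan 21° / sin 30° = 0.7677
δ = arctan(0.7677) = 37.51°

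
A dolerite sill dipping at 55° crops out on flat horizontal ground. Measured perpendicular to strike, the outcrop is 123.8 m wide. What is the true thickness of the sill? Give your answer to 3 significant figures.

True thickness t = w · sin(dip) = 123.8 × sin 55°
t = 123.8 × 0.8192 = 101.411 m

101 m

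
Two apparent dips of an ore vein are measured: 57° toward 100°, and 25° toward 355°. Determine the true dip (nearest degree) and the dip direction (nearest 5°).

Each apparent-dip line lies in the plane. As unit vectors (x east, y north, z up), v₁ plunges 57°→100° and v₂ plunges 25°→355°.
n = v₁ × v₂ = (0.797, 0.293, 0.477) (taken with n_z > 0).
Dip δ = arctan(|n_h|/n_z) = arctan(0.849/0.477) = 60.7°.
Dip direction = atan2(0.797, 0.293) = 70° (azimuth of n's horizontal projection).

true dip 61°, dip direction 070°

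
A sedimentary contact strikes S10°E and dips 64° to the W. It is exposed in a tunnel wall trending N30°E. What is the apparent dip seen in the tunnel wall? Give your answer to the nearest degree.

53°

The section lies 40° from the strike.
tan(apparent dip) = tan 64° · sin 40° = 1.3179
α = arctan(1.3179) = 52.81°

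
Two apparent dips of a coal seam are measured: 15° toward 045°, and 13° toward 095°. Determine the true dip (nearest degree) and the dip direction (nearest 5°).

The two traces are lines in the plane: v₁ = (sin 45°·cos 15°, cos 45°·cos 15°, −sin 15°), v₂ = (sin 95°·cos 13°, cos 95°·cos 13°, −sin 13°).
Cross product v₁ × v₂ gives the pole to the plane: n ∝ (0.176, 0.098, 0.721).
True dip = arccos(n_z / |n|) = arccos(0.9633) = 15.6°.
Dip direction = azimuth of (n_x, n_y) = atan2(0.176, 0.098) = 61°.

true dip 16°, dip direction 060°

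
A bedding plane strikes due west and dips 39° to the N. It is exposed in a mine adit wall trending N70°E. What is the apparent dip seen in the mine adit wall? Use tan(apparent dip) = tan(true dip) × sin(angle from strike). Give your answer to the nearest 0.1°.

15.5°

Angle between strike (due west) and section (N70°E): β = 20°.
tan(apparent dip) = tan 39° · sin 20° = 0.2770
apparent dip = arctan 0.2770 = 15.48°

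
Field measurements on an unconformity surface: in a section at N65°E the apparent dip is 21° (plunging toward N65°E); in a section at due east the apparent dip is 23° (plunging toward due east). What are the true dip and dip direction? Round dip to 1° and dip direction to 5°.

Represent each trace as a vector plunging at its apparent dip toward its trend (east-north-up frame): v₁ = (0.846, 0.395, -0.358), v₂ = (0.921, 0.000, -0.391).
The plane normal is n = v₁ × v₂ ∝ (0.154, -0.001, 0.363).
True dip = arccos(n_z / |n|) = arccos(0.9205) = 23.0°.
Dip direction = azimuth of (n_x, n_y) = atan2(0.154, -0.001) = 90°.

true dip 23°, dip direction 090°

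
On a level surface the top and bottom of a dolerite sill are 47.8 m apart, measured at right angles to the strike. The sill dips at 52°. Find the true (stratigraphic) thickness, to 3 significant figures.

37.7 m

True thickness t = w · sin(dip) = 47.8 × sin 52°
t = 47.8 × 0.7880 = 37.667 m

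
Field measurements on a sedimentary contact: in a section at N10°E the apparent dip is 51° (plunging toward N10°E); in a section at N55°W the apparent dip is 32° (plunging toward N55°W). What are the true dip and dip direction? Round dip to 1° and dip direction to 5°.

Each apparent-dip line lies in the plane. As unit vectors (x east, y north, z up), v₁ plunges 51°→N10°E and v₂ plunges 32°→N55°W.
Cross product v₁ × v₂ gives the pole to the plane: n ∝ (0.050, 0.598, 0.484).
Dip δ = arctan(|n_h|/n_z) = arctan(0.600/0.484) = 51.1°.
Dip direction = azimuth of (n_x, n_y) = atan2(0.050, 0.598) = 5°.

true dip 51°, dip direction 005°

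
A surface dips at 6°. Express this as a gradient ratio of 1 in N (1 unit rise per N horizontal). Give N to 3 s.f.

1 : N means tan θ = 1/N, so N = 1/tan 6° = 1/0.1051

1 in 9.51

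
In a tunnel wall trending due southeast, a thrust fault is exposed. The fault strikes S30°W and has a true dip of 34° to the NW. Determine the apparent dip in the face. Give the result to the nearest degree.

33°

The strike is S30°W and the section trends due southeast; the acute angle between them is β = 75°.
tan α = tan 34° × sin 75° = 0.6745 × 0.9659 = 0.6515
apparent dip = arctan 0.6515 = 33.09°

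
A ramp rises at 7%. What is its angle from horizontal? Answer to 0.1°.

tan θ = 7/100 = 0.0700
θ = arctan(0.0700) = 4.00°

4.0°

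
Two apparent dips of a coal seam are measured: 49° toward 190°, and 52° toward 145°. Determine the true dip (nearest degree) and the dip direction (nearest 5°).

true dip 53°, dip direction 160°

Represent each trace as a vector plunging at its apparent dip toward its trend (east-north-up frame): v₁ = (-0.114, -0.646, -0.755), v₂ = (0.353, -0.504, -0.788).
The plane normal is n = v₁ × v₂ ∝ (0.129, -0.356, 0.286).
True dip = arccos(n_z / |n|) = arccos(0.6021) = 53.0°.
The horizontal component of n points toward azimuth atan2(n_x, n_y) = 160°, the dip direction.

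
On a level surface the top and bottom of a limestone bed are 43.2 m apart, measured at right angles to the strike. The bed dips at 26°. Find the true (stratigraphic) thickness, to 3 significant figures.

True thickness t = w · sin(dip) = 43.2 × sin 26°
t = 43.2 × 0.4384 = 18.938 m

18.9 m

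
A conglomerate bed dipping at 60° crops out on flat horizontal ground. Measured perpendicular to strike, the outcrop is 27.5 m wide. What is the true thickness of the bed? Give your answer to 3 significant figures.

True thickness t = w · sin(dip) = 27.5 × sin 60°
t = 27.5 × 0.8660 = 23.816 m

23.8 m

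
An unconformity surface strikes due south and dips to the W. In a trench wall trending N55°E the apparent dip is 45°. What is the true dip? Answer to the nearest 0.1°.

β = acute angle between strike due south and section N55°E = 55°.
tan(true dip) = tan 45° / sin 55° = 1.2208
true dip = arctan 1.2208 = 50.68°

50.7°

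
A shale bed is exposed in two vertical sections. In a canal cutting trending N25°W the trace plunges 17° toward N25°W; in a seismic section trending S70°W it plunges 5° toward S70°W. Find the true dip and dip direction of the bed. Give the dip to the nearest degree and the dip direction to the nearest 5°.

true dip 17°, dip direction 325°

The two traces are lines in the plane: v₁ = (sin 335°·cos 17°, cos 335°·cos 17°, −sin 17°), v₂ = (sin 250°·cos 5°, cos 250°·cos 5°, −sin 5°).
Cross product v₁ × v₂ gives the pole to the plane: n ∝ (-0.175, 0.238, 0.949).
True dip = arccos(n_z / |n|) = arccos(0.9547) = 17.3°.
Dip direction = atan2(-0.175, 0.238) = 324° (azimuth of n's horizontal projection).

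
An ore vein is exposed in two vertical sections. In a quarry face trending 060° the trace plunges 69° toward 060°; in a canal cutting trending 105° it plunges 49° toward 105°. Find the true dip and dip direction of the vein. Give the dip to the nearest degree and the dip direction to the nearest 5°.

The two traces are lines in the plane: v₁ = (sin 60°·cos 69°, cos 60°·cos 69°, −sin 69°), v₂ = (sin 105°·cos 49°, cos 105°·cos 49°, −sin 49°).
n = v₁ × v₂ = (0.294, 0.357, 0.166) (taken with n_z > 0).
True dip = arccos(n_z / |n|) = arccos(0.3382) = 70.2°.
Dip direction = azimuth of (n_x, n_y) = atan2(0.294, 0.357) = 39°.

true dip 70°, dip direction 040°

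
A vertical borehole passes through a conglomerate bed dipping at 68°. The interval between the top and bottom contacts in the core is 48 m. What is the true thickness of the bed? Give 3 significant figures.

True thickness t = h · cos(dip) = 48 × cos 68°
t = 48 × 0.3746 = 17.981 m

18.0 m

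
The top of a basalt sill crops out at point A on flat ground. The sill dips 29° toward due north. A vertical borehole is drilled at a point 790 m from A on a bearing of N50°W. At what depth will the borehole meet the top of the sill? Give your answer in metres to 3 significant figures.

The hole lies 50° from the dip direction, so the down-dip offset is 790 × cos 50° = 507.80 m.
Depth = down-dip offset × tan(dip) = 507.80 × tan 29° = 507.80 × 0.5543
Depth = 281.48 m

281 m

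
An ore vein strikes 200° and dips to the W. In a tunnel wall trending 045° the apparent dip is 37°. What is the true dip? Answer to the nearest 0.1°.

60.7°

The section is 25° from the strike.
tan(true dip) = tan 37° / sin 25° = 1.7831
true dip = arctan 1.7831 = 60.71°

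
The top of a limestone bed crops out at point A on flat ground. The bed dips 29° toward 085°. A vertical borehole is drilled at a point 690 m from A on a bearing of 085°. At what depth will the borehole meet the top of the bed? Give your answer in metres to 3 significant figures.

The hole is directly down-dip from the outcrop, so the down-dip offset is 690 m.
Depth = down-dip offset × tan(dip) = 690.00 × tan 29° = 690.00 × 0.5543
Depth = 382.47 m

382 m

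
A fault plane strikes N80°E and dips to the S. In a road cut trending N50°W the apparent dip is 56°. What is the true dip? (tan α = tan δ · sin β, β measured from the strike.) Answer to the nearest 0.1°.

62.7°

The section is 50° from the strike.
tan(true dip) = tan 56° / sin 50° = 1.9353
δ = arctan(1.9353) = 62.67°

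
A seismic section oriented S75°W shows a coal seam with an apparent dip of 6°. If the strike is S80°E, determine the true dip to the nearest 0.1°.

14.0°

The section is 25° from the strike.
tan(true dip) = tan 6° / sin 25° = 0.2487
δ = arctan(0.2487) = 13.97°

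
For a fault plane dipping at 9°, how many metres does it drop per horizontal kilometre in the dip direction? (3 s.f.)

drop per km = 1000 × tan 9° = 1000 × 0.1584

158 m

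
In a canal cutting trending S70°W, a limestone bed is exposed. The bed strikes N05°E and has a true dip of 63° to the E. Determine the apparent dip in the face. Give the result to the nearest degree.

Angle between strike (N05°E) and section (S70°W): β = 65°.
tan(apparent dip) = tan 63° · sin 65° = 1.7787
apparent dip = arctan 1.7787 = 60.66°

61°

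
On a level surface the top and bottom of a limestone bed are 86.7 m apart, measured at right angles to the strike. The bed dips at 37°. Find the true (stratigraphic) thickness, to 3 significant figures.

52.2 m

True thickness t = w · sin(dip) = 86.7 × sin 37°
t = 86.7 × 0.6018 = 52.177 m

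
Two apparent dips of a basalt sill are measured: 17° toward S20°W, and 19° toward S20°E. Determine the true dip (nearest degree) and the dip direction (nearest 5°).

Each apparent-dip line lies in the plane. As unit vectors (x east, y north, z up), v₁ plunges 17°→S20°W and v₂ plunges 19°→S20°E.
The plane normal is n = v₁ × v₂ ∝ (0.033, -0.201, 0.581).
tan δ = √(n_x²+n_y²)/n_z = 0.204/0.581, so δ = 19.3°.
Dip direction = atan2(0.033, -0.201) = 171° (azimuth of n's horizontal projection).

true dip 19°, dip direction 170°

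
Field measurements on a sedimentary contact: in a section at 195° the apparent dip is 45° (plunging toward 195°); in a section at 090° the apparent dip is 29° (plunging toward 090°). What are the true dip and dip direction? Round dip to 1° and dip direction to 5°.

Represent each trace as a vector plunging at its apparent dip toward its trend (east-north-up frame): v₁ = (-0.183, -0.683, -0.707), v₂ = (0.875, 0.000, -0.485).
n = v₁ × v₂ = (0.331, -0.707, 0.597) (taken with n_z > 0).
Dip δ = arctan(|n_h|/n_z) = arctan(0.781/0.597) = 52.6°.
Dip direction = azimuth of (n_x, n_y) = atan2(0.331, -0.707) = 155°.

true dip 53°, dip direction 155°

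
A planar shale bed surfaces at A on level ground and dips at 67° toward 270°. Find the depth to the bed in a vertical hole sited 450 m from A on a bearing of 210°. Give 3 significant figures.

530 m

The hole lies 60° from the dip direction, so the down-dip offset is 450 × cos 60° = 225.00 m.
Depth = down-dip offset × tan(dip) = 225.00 × tan 67° = 225.00 × 2.3559
Depth = 530.07 m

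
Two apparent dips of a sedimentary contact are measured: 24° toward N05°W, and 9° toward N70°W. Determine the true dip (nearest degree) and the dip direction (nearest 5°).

true dip 24°, dip direction 000°

The two traces are lines in the plane: v₁ = (sin 355°·cos 24°, cos 355°·cos 24°, −sin 24°), v₂ = (sin 290°·cos 9°, cos 290°·cos 9°, −sin 9°).
Cross product v₁ × v₂ gives the pole to the plane: n ∝ (-0.005, 0.365, 0.818).
True dip = arccos(n_z / |n|) = arccos(0.9131) = 24.1°.
Dip direction = atan2(-0.005, 0.365) = 359° (azimuth of n's horizontal projection).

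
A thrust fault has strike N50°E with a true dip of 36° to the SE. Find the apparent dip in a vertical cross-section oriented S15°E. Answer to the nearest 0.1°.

The strike is N50°E and the section trends S15°E; the acute angle between them is β = 65°.
tan α = tan 36° × sin 65° = 0.7265 × 0.9063 = 0.6585
apparent dip = arctan 0.6585 = 33.36°

33.4°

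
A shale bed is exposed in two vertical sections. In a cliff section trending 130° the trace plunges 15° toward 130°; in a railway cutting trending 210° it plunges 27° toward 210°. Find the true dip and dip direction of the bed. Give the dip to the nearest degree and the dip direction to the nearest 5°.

true dip 28°, dip direction 190°

Represent each trace as a vector plunging at its apparent dip toward its trend (east-north-up frame): v₁ = (0.740, -0.621, -0.259), v₂ = (-0.446, -0.772, -0.454).
n = v₁ × v₂ = (-0.082, -0.451, 0.848) (taken with n_z > 0).
tan δ = √(n_x²+n_y²)/n_z = 0.459/0.848, so δ = 28.4°.
Dip direction = azimuth of (n_x, n_y) = atan2(-0.082, -0.451) = 190°.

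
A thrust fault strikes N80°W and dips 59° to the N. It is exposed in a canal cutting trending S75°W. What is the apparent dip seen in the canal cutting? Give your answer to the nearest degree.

The section lies 25° from the strike.
tan(apparent dip) = tan 59° · sin 25° = 0.7034
apparent dip = arctan 0.7034 = 35.12°

35°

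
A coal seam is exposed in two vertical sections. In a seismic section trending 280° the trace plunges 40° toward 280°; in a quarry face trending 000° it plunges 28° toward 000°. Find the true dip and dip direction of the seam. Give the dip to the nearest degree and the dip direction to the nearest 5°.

Represent each trace as a vector plunging at its apparent dip toward its trend (east-north-up frame): v₁ = (-0.754, 0.133, -0.643), v₂ = (0.000, 0.883, -0.469).
Cross product v₁ × v₂ gives the pole to the plane: n ∝ (-0.505, 0.354, 0.666).
tan δ = √(n_x²+n_y²)/n_z = 0.617/0.666, so δ = 42.8°.
Dip direction = azimuth of (n_x, n_y) = atan2(-0.505, 0.354) = 305°.

true dip 43°, dip direction 305°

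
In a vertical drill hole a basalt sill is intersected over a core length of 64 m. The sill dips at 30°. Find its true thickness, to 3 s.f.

55.4 m

True thickness t = h · cos(dip) = 64 × cos 30°
t = 64 × 0.8660 = 55.426 m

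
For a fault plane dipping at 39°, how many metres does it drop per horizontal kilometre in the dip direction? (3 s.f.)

drop per km = 1000 × tan 39° = 1000 × 0.8098

810 m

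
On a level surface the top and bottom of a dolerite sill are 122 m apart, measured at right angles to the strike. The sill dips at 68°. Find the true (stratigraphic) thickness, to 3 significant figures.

True thickness t = w · sin(dip) = 122 × sin 68°
t = 122 × 0.9272 = 113.116 m

113 m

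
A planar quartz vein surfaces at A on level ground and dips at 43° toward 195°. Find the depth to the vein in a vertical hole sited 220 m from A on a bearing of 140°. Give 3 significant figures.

118 m

The hole lies 55° from the dip direction, so the down-dip offset is 220 × cos 55° = 126.19 m.
Depth = down-dip offset × tan(dip) = 126.19 × tan 43° = 126.19 × 0.9325
Depth = 117.67 m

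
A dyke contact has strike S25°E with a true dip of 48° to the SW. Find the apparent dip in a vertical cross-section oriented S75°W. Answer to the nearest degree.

The strike is S25°E and the section trends S75°W; the acute angle between them is β = 80°.
tan(apparent dip) = tan 48° · sin 80° = 1.0937
apparent dip = arctan 1.0937 = 47.56°

48°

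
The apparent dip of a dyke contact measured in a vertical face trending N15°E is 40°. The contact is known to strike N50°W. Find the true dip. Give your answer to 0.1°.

42.8°

β = acute angle between strike N50°W and section N15°E = 65°.
tan(true dip) = tan 40° / sin 65° = 0.9258
true dip = arctan 0.9258 = 42.79°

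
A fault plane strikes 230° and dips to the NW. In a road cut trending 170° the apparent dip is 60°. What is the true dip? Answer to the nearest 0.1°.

63.4°

The section is 60° from the strike.
tan(true dip) = tan 60° / sin 60° = 2.0000
δ = arctan(2.0000) = 63.43°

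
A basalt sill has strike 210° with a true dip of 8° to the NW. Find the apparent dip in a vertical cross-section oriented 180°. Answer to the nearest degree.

Angle between strike (210°) and section (180°): β = 30°.
tan α = tan 8° × sin 30° = 0.1405 × 0.5000 = 0.0703
apparent dip = arctan 0.0703 = 4.02°

4°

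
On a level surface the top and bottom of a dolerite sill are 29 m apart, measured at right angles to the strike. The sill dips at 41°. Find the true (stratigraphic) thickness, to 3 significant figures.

19.0 m

True thickness t = w · sin(dip) = 29 × sin 41°
t = 29 × 0.6561 = 19.026 m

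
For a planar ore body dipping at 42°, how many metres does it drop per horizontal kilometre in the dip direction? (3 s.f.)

900 m

drop per km = 1000 × tan 42° = 1000 × 0.9004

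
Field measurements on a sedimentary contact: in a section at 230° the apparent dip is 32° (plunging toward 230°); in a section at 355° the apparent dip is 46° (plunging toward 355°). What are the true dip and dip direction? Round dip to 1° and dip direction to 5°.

Each apparent-dip line lies in the plane. As unit vectors (x east, y north, z up), v₁ plunges 32°→230° and v₂ plunges 46°→355°.
n = v₁ × v₂ = (-0.759, 0.435, 0.483) (taken with n_z > 0).
True dip = arccos(n_z / |n|) = arccos(0.4830) = 61.1°.
Dip direction = azimuth of (n_x, n_y) = atan2(-0.759, 0.435) = 300°.

true dip 61°, dip direction 300°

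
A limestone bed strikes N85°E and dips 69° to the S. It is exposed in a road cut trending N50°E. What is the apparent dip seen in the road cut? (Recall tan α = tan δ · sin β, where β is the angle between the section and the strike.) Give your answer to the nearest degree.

Angle between strike (N85°E) and section (N50°E): β = 35°.
tan α = tan 69° × sin 35° = 2.6051 × 0.5736 = 1.4942
apparent dip = arctan 1.4942 = 56.21°

56°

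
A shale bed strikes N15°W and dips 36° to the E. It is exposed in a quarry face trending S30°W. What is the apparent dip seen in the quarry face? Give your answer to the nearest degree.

Angle between strike (N15°W) and section (S30°W): β = 45°.
tan α = tan 36° × sin 45° = 0.7265 × 0.7071 = 0.5137
α = arctan(0.5137) = 27.19°

27°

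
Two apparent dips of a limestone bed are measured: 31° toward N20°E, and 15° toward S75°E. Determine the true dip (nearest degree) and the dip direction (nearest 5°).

true dip 33°, dip direction 040°

Each apparent-dip line lies in the plane. As unit vectors (x east, y north, z up), v₁ plunges 31°→N20°E and v₂ plunges 15°→S75°E.
Cross product v₁ × v₂ gives the pole to the plane: n ∝ (0.337, 0.405, 0.825).
True dip = arccos(n_z / |n|) = arccos(0.8428) = 32.6°.
Dip direction = atan2(0.337, 0.405) = 40° (azimuth of n's horizontal projection).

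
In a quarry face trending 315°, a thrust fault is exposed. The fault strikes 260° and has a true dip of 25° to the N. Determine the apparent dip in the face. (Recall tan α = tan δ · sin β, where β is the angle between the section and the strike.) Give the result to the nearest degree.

21°

Angle between strike (260°) and section (315°): β = 55°.
tan α = tan 25° × sin 55° = 0.4663 × 0.8192 = 0.3820
α = arctan(0.3820) = 20.91°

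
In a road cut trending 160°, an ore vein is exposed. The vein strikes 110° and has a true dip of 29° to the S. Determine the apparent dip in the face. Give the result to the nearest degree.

Angle between strike (110°) and section (160°): β = 50°.
tan α = tan 29° × sin 50° = 0.5543 × 0.7660 = 0.4246
apparent dip = arctan 0.4246 = 23.01°

23°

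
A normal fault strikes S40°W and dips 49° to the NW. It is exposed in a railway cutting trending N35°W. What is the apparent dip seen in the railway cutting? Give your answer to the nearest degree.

The strike is S40°W and the section trends N35°W; the acute angle between them is β = 75°.
tan(apparent dip) = tan 49° · sin 75° = 1.1112
α = arctan(1.1112) = 48.01°

48°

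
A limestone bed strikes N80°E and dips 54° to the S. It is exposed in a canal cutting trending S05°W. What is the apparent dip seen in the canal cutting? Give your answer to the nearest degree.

53°

The section lies 75° from the strike.
tan(apparent dip) = tan 54° · sin 75° = 1.3295
apparent dip = arctan 1.3295 = 53.05°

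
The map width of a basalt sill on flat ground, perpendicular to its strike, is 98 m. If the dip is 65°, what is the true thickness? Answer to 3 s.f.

True thickness t = w · sin(dip) = 98 × sin 65°
t = 98 × 0.9063 = 88.818 m

88.8 m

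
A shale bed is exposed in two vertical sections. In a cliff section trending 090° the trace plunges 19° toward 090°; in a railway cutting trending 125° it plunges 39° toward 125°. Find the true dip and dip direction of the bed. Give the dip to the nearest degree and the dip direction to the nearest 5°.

true dip 44°, dip direction 160°

The two traces are lines in the plane: v₁ = (sin 90°·cos 19°, cos 90°·cos 19°, −sin 19°), v₂ = (sin 125°·cos 39°, cos 125°·cos 39°, −sin 39°).
The plane normal is n = v₁ × v₂ ∝ (0.145, -0.388, 0.421).
Dip δ = arctan(|n_h|/n_z) = arctan(0.414/0.421) = 44.5°.
Dip direction = azimuth of (n_x, n_y) = atan2(0.145, -0.388) = 159°.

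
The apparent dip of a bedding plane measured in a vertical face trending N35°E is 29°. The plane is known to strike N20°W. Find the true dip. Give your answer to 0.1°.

The section is 55° from the strike.
tan δ = tan α / sin β = tan 29° / sin 55° = 0.5543 / 0.8192 = 0.6767
δ = arctan(0.6767) = 34.09°

34.1°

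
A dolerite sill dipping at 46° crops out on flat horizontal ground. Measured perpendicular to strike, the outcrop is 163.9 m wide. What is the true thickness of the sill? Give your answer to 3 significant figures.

118 m

True thickness t = w · sin(dip) = 163.9 × sin 46°
t = 163.9 × 0.7193 = 117.900 m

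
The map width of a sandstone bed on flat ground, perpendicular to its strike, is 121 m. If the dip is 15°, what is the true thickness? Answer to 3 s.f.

True thickness t = w · sin(dip) = 121 × sin 15°
t = 121 × 0.2588 = 31.317 m

31.3 m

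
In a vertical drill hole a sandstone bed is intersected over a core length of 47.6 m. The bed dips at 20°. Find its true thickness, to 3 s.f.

True thickness t = h · cos(dip) = 47.6 × cos 20°
t = 47.6 × 0.9397 = 44.729 m

44.7 m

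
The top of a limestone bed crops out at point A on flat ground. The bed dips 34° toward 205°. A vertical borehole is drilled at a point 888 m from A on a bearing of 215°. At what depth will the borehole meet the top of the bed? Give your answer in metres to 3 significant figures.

The hole lies 10° from the dip direction, so the down-dip offset is 888 × cos 10° = 874.51 m.
Depth = down-dip offset × tan(dip) = 874.51 × tan 34° = 874.51 × 0.6745
Depth = 589.86 m

590 m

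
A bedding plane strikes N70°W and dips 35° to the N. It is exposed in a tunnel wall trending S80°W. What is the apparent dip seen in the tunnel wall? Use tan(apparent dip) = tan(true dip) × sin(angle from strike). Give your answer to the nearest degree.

The strike is N70°W and the section trends S80°W; the acute angle between them is β = 30°.
tan α = tan 35° × sin 30° = 0.7002 × 0.5000 = 0.3501
α = arctan(0.3501) = 19.30°

19°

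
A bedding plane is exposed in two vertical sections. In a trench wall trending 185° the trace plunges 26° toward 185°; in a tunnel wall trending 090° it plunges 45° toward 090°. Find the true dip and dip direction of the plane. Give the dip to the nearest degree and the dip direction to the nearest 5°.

Each apparent-dip line lies in the plane. As unit vectors (x east, y north, z up), v₁ plunges 26°→185° and v₂ plunges 45°→090°.
The plane normal is n = v₁ × v₂ ∝ (0.633, -0.365, 0.633).
tan δ = √(n_x²+n_y²)/n_z = 0.731/0.633, so δ = 49.1°.
The horizontal component of n points toward azimuth atan2(n_x, n_y) = 120°, the dip direction.

true dip 49°, dip direction 120°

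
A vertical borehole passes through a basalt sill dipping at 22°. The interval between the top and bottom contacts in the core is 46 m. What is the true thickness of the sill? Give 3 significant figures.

42.7 m

True thickness t = h · cos(dip) = 46 × cos 22°
t = 46 × 0.9272 = 42.650 m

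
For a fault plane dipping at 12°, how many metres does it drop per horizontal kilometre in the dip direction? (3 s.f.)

drop per km = 1000 × tan 12° = 1000 × 0.2126

213 m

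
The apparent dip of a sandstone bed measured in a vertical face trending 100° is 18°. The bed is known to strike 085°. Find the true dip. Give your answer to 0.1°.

The section is 15° from the strike.
tan(true dip) = tan 18° / sin 15° = 1.2554
δ = arctan(1.2554) = 51.46°

51.5°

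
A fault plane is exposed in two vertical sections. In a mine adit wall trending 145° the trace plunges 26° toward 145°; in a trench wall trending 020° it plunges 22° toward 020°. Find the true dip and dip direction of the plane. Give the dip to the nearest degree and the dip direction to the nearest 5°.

Represent each trace as a vector plunging at its apparent dip toward its trend (east-north-up frame): v₁ = (0.516, -0.736, -0.438), v₂ = (0.317, 0.871, -0.375).
The plane normal is n = v₁ × v₂ ∝ (0.658, 0.054, 0.683).
Dip δ = arctan(|n_h|/n_z) = arctan(0.660/0.683) = 44.0°.
Dip direction = azimuth of (n_x, n_y) = atan2(0.658, 0.054) = 85°.

true dip 44°, dip direction 085°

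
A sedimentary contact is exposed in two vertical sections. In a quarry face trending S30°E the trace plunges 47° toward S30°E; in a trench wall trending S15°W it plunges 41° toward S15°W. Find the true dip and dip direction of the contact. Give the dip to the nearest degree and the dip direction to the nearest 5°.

The two traces are lines in the plane: v₁ = (sin 150°·cos 47°, cos 150°·cos 47°, −sin 47°), v₂ = (sin 195°·cos 41°, cos 195°·cos 41°, −sin 41°).
The plane normal is n = v₁ × v₂ ∝ (0.146, -0.367, 0.364).
tan δ = √(n_x²+n_y²)/n_z = 0.394/0.364, so δ = 47.3°.
The horizontal component of n points toward azimuth atan2(n_x, n_y) = 158°, the dip direction.

true dip 47°, dip direction 160°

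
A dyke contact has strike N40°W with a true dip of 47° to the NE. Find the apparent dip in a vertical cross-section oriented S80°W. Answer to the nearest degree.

The section lies 60° from the strike.
tan(apparent dip) = tan 47° · sin 60° = 0.9287
apparent dip = arctan 0.9287 = 42.88°

43°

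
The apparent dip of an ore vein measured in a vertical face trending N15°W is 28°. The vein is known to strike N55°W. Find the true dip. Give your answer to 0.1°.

β = acute angle between strike N55°W and section N15°W = 40°.
tan(true dip) = tan 28° / sin 40° = 0.8272
true dip = arctan 0.8272 = 39.60°

39.6°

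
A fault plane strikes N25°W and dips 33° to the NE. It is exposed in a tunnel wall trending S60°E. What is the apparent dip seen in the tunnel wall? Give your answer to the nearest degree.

The section lies 35° from the strike.
tan(apparent dip) = tan 33° · sin 35° = 0.3725
α = arctan(0.3725) = 20.43°

20°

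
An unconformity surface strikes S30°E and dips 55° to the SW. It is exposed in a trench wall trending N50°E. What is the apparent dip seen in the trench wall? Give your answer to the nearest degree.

55°

Angle between strike (S30°E) and section (N50°E): β = 80°.
tan α = tan 55° × sin 80° = 1.4281 × 0.9848 = 1.4065
apparent dip = arctan 1.4065 = 54.59°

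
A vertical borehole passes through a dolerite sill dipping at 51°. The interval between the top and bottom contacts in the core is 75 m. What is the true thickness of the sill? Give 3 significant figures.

True thickness t = h · cos(dip) = 75 × cos 51°
t = 75 × 0.6293 = 47.199 m

47.2 m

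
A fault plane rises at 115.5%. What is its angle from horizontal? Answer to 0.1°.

tan θ = 115.5/100 = 1.1550
θ = arctan(1.1550) = 49.11°

49.1°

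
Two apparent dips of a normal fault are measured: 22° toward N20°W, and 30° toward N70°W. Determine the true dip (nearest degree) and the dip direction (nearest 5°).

true dip 30°, dip direction 295°

Each apparent-dip line lies in the plane. As unit vectors (x east, y north, z up), v₁ plunges 22°→N20°W and v₂ plunges 30°→N70°W.
Cross product v₁ × v₂ gives the pole to the plane: n ∝ (-0.325, 0.146, 0.615).
tan δ = √(n_x²+n_y²)/n_z = 0.356/0.615, so δ = 30.1°.
Dip direction = azimuth of (n_x, n_y) = atan2(-0.325, 0.146) = 294°.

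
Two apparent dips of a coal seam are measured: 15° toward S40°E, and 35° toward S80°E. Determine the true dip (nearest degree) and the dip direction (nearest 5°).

true dip 39°, dip direction 070°

Represent each trace as a vector plunging at its apparent dip toward its trend (east-north-up frame): v₁ = (0.621, -0.740, -0.259), v₂ = (0.807, -0.142, -0.574).
Cross product v₁ × v₂ gives the pole to the plane: n ∝ (0.388, 0.147, 0.509).
tan δ = √(n_x²+n_y²)/n_z = 0.415/0.509, so δ = 39.2°.
Dip direction = atan2(0.388, 0.147) = 69° (azimuth of n's horizontal projection).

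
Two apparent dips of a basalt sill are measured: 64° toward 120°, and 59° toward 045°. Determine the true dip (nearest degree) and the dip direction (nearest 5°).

Represent each trace as a vector plunging at its apparent dip toward its trend (east-north-up frame): v₁ = (0.380, -0.219, -0.899), v₂ = (0.364, 0.364, -0.857).
n = v₁ × v₂ = (0.515, -0.002, 0.218) (taken with n_z > 0).
True dip = arccos(n_z / |n|) = arccos(0.3898) = 67.1°.
Dip direction = atan2(0.515, -0.002) = 90° (azimuth of n's horizontal projection).

true dip 67°, dip direction 090°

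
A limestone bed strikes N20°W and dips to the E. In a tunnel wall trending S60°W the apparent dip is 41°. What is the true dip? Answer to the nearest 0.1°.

41.4°

The section is 80° from the strike.
tan δ = tan α / sin β = tan 41° / sin 80° = 0.8693 / 0.9848 = 0.8827
δ = arctan(0.8827) = 41.43°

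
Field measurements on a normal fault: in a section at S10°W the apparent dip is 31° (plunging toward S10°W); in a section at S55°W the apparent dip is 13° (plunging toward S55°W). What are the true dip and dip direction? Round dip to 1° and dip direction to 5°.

The two traces are lines in the plane: v₁ = (sin 190°·cos 31°, cos 190°·cos 31°, −sin 31°), v₂ = (sin 235°·cos 13°, cos 235°·cos 13°, −sin 13°).
The plane normal is n = v₁ × v₂ ∝ (0.098, -0.378, 0.591).
True dip = arccos(n_z / |n|) = arccos(0.8344) = 33.4°.
Dip direction = atan2(0.098, -0.378) = 165° (azimuth of n's horizontal projection).

true dip 33°, dip direction 165°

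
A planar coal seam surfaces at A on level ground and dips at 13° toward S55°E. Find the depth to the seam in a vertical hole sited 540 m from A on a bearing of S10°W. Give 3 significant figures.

52.7 m

The hole lies 65° from the dip direction, so the down-dip offset is 540 × cos 65° = 228.21 m.
Depth = down-dip offset × tan(dip) = 228.21 × tan 13° = 228.21 × 0.2309
Depth = 52.69 m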